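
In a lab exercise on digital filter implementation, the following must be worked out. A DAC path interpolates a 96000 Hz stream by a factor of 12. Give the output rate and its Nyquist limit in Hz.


Step 1 — output sample rate after interpolation by L:
fs_out = L * fs_in = 12 * 96000 = 1152000 Hz

Step 2 — Nyquist frequency of the output stream:
f_Nyq = fs_out / 2 = 1152000 / 2 = 576000.0 Hz

fs_out = 1152000 Hz; f_Nyquist = 576000.0 Hz


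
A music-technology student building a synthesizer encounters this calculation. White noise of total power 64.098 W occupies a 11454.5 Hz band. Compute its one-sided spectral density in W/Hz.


Power spectral density:
PSD = P / BW
    = 64.098 / 11454.5
    = 0.00559588 W/Hz

0.00559588 W/Hz


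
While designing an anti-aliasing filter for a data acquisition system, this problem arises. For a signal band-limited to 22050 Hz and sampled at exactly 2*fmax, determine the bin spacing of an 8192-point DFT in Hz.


Step 1 — Nyquist sampling rate:
fs = 2 * fmax = 2 * 22050 = 44100 Hz

Step 2 — DFT bin spacing:
df = fs / N = 44100 / 8192 = 5.3833 Hz

5.3833 Hz


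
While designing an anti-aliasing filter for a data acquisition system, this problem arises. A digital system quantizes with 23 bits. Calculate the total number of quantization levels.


Number of quantization levels = 2^N
= 2^23
= 8388608

8388608


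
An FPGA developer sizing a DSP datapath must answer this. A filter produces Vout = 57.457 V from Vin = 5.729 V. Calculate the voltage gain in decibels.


Voltage gain in dB:
G = 20 * log10(Vout / Vin)
  = 20 * log10(57.457 / 5.729)
  = 20 * log10(10.02915)
  = 20 * 1.001264
  = 20.03 dB

20.03 dB


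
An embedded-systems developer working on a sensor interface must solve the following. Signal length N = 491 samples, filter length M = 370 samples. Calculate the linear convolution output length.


Linear convolution output length:
L = N + M - 1
  = 491 + 370 - 1
  = 860 samples

860


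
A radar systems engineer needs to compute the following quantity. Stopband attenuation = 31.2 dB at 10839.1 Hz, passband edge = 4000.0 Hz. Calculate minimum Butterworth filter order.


Butterworth filter order formula:
n = log10(10^(A/10) - 1) / (2 * log10(f_stop/f_pass))
10^(31.2/10) - 1 = 1317.2567
f_stop/f_pass = 10839.1 / 4000.0 = 2.7098
n = 3.6029 -> ceil = 4

4


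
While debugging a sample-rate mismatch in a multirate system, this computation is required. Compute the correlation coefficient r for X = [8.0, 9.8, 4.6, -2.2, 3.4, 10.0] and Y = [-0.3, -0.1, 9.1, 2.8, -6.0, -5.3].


Pearson correlation coefficient (population):
r = cov(X,Y) / (std(X) * std(Y))
Mean X = 5.6, Mean Y = 0.0333
Cov(X,Y) = -7.033333
Std(X) = 4.270831, Std(Y) = 5.079917
r = -0.3242

-0.3242


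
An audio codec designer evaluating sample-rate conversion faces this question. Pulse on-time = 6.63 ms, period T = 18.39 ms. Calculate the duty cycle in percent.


Duty cycle as a percentage:
DC = (t_on / T) * 100
   = (6.63 / 18.39) * 100
   = 0.360522 * 100
   = 36.05 %

36.05 %


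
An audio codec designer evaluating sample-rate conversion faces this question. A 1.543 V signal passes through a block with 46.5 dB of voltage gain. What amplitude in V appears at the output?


Output voltage from dB gain:
V_out = V_in * 10^(gain_dB / 20)
      = 1.543 * 10^(46.5 / 20)
      = 1.543 * 211.348904
      = 326.1114 V

326.1114 V


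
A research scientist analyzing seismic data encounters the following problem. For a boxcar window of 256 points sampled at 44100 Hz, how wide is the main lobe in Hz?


Main lobe width for a rectangular window:
Width = 2 * fs / N
      = 2 * 44100 / 256
      = 88200 / 256
      = 344.531 Hz

344.531 Hz


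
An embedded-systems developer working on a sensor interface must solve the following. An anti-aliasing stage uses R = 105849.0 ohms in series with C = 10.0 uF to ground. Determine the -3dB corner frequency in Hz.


Cutoff frequency of a first-order RC filter:
fc = 1 / (2 * pi * R * C)
C = 10.0 uF = 1e-05 F
fc = 1 / (2 * pi * 105849.0 * 1e-05)
   = 1 / 6.6506888157965
   = 0.15036 Hz

0.15036 Hz


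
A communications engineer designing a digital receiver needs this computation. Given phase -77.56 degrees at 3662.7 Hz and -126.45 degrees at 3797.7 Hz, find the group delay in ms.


Group delay from phase difference:
tau = -d(phi)/d(omega)
d(phi) = -48.89 deg = -0.853291 rad
d(omega) = 2*pi*(3797.7 - 3662.7) = 848.23 rad/s
tau = -(-0.853291) / 848.23
    = 1.006 ms

1.006 ms


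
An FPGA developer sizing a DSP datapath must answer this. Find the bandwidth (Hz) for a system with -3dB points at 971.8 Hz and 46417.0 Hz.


Bandwidth is the difference of -3dB frequencies:
BW = f_high - f_low
   = 46417.0 - 971.8
   = 45445.2 Hz

45445.2 Hz


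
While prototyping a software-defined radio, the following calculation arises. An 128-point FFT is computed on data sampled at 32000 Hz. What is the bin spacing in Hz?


DFT frequency resolution:
df = fs / N
   = 32000 / 128
   = 250.0 Hz

250.0 Hz


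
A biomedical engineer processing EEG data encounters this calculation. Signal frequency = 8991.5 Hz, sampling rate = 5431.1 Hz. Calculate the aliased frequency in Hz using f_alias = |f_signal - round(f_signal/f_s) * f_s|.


Compute the nearest integer multiple of fs to the signal:
n = round(8991.5 / 5431.1) = 2
f_alias = |8991.5 - 2 * 5431.1|
        = |8991.5 - 10862.2|
        = 1870.7 Hz

1870.7


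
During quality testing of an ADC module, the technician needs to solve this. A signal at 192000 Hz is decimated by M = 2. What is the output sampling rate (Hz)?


Decimation reduces the sample rate:
fs_out = fs_in / M
       = 192000 / 2
       = 96000.0 Hz

96000.0 Hz


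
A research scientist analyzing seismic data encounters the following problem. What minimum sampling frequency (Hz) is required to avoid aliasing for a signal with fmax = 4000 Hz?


The Nyquist rate is twice the maximum frequency component.
fs_min = 2 * fmax
      = 2 * 4000
      = 8000 Hz

8000


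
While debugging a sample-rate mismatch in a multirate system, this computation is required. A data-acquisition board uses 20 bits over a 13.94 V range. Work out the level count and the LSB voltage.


Step 1 — number of quantization levels:
L = 2^N = 2^20 = 1048576

Step 2 — LSB step size:
delta = Vfs / L
      = 13.94 / 1048576
      = 1.329e-05 V

Levels = 1048576; step size = 1.329e-05 V


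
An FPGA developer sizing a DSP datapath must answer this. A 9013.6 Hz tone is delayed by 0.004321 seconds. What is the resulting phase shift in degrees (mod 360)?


Phase shift from frequency and time delay:
phi = 360 * f * t_delay
    = 360 * 9013.6 * 0.004321
    = 14021.2 degrees
    mod 360 = 341.2 degrees

341.2 degrees


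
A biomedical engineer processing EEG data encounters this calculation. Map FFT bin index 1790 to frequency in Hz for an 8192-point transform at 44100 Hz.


Frequency of DFT bin k:
f_k = k * fs / N
    = 1790 * 44100 / 8192
    = 78939000 / 8192
    = 9636.108 Hz

9636.108 Hz


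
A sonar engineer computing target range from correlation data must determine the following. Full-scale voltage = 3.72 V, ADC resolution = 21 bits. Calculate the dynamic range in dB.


Dynamic range from full-scale to LSB:
V_min = V_max / 2^bits = 3.72 / 2^21
DR = 20 * log10(V_max / V_min)
   = 20 * log10(2^21)
   = 20 * 21 * log10(2)
   = 126.43 dB

126.43 dB


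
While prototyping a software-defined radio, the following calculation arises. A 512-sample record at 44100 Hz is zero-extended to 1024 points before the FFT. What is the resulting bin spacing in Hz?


Frequency resolution after zero-padding:
N_padded = 512 * 2 = 1024
df = fs / N_padded
   = 44100 / 1024
   = 43.0664 Hz

43.0664 Hz


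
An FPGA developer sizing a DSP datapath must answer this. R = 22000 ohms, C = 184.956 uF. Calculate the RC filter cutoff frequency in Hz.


Cutoff frequency of a first-order RC filter:
fc = 1 / (2 * pi * R * C)
C = 184.956 uF = 0.000184956 F
fc = 1 / (2 * pi * 22000 * 0.000184956)
   = 1 / 25.566482076844
   = 0.039114 Hz

0.039114 Hz


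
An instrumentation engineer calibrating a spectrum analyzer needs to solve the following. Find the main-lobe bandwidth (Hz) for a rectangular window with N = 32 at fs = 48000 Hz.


Main lobe width for a rectangular window:
Width = 2 * fs / N
      = 2 * 48000 / 32
      = 96000 / 32
      = 3000.0 Hz

3000.0 Hz


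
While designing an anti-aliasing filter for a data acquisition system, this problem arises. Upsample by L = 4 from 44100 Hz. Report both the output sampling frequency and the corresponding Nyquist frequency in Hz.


Step 1 — output sample rate after interpolation by L:
fs_out = L * fs_in = 4 * 44100 = 176400 Hz

Step 2 — Nyquist frequency of the output stream:
f_Nyq = fs_out / 2 = 176400 / 2 = 88200.0 Hz

fs_out = 176400 Hz; f_Nyquist = 88200.0 Hz


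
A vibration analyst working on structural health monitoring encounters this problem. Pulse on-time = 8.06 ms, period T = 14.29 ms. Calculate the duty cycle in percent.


Duty cycle as a percentage:
DC = (t_on / T) * 100
   = (8.06 / 14.29) * 100
   = 0.564031 * 100
   = 56.4 %

56.4 %


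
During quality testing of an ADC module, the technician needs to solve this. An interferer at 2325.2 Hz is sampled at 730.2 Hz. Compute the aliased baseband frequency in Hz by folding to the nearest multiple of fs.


Compute the nearest integer multiple of fs to the signal:
n = round(2325.2 / 730.2) = 3
f_alias = |2325.2 - 3 * 730.2|
        = |2325.2 - 2190.6|
        = 134.6 Hz

134.6


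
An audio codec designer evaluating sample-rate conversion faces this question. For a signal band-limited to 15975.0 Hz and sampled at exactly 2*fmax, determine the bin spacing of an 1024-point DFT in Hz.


Step 1 — Nyquist sampling rate:
fs = 2 * fmax = 2 * 15975.0 = 31950.0 Hz

Step 2 — DFT bin spacing:
df = fs / N = 31950.0 / 1024 = 31.2012 Hz

31.2012 Hz


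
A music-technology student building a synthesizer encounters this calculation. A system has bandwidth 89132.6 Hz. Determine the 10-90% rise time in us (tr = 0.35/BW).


Rise time from bandwidth relationship:
tr = 0.35 / BW
   = 0.35 / 89132.6
   = 3.926733877e-06 s
   = 3.9267 us

3.9267 us


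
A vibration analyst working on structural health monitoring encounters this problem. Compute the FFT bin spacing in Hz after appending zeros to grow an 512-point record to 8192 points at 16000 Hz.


Frequency resolution after zero-padding:
N_padded = 512 * 16 = 8192
df = fs / N_padded
   = 16000 / 8192
   = 1.9531 Hz

1.9531 Hz


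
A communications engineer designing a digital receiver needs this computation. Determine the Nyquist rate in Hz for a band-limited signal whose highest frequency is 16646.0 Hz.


The Nyquist rate is twice the maximum frequency component.
fs_min = 2 * fmax
      = 2 * 16646.0
      = 33292.0 Hz

33292.0


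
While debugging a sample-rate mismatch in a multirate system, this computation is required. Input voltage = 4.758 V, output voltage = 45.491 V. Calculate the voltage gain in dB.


Voltage gain in dB:
G = 20 * log10(Vout / Vin)
  = 20 * log10(45.491 / 4.758)
  = 20 * log10(9.56095)
  = 20 * 0.980501
  = 19.61 dB

19.61 dB


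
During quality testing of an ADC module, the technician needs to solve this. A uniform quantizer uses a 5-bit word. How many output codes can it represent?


Number of quantization levels = 2^N
= 2^5
= 32

32


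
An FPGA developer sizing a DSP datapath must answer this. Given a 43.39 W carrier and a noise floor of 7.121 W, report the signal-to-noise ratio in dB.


SNR in decibels:
SNR = 10 * log10(Ps / Pn)
    = 10 * log10(43.39 / 7.121)
    = 10 * log10(6.0932)
    = 10 * 0.7848
    = 7.85 dB

7.85 dB


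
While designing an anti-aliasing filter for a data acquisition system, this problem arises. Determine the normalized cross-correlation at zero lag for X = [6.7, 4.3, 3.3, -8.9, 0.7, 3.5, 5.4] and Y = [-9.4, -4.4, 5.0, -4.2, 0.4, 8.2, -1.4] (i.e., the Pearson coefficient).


Pearson correlation coefficient (population):
r = cov(X,Y) / (std(X) * std(Y))
Mean X = 2.1429, Mean Y = -0.8286
Cov(X,Y) = 0.832653
Std(X) = 4.829036, Std(Y) = 5.540942
r = 0.0311

0.0311


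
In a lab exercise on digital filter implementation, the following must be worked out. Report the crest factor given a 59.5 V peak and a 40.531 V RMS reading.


Crest factor is the ratio of peak to RMS:
CF = V_peak / V_rms
   = 59.5 / 40.531
   = 1.468

1.468


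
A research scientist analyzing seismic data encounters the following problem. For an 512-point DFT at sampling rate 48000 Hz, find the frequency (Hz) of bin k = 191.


Frequency of DFT bin k:
f_k = k * fs / N
    = 191 * 48000 / 512
    = 9168000 / 512
    = 17906.25 Hz

17906.25 Hz


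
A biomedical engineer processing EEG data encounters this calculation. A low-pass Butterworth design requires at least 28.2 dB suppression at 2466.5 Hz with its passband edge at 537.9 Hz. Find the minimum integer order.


Butterworth filter order formula:
n = log10(10^(A/10) - 1) / (2 * log10(f_stop/f_pass))
10^(28.2/10) - 1 = 659.6934
f_stop/f_pass = 2466.5 / 537.9 = 4.5854
n = 2.1314 -> ceil = 3

3


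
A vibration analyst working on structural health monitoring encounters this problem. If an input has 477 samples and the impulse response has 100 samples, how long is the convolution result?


Linear convolution output length:
L = N + M - 1
  = 477 + 100 - 1
  = 576 samples

576


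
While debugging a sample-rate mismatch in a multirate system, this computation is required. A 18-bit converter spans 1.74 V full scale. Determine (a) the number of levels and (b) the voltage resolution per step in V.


Step 1 — number of quantization levels:
L = 2^N = 2^18 = 262144

Step 2 — LSB step size:
delta = Vfs / L
      = 1.74 / 262144
      = 6.64e-06 V

Levels = 262144; step size = 6.64e-06 V


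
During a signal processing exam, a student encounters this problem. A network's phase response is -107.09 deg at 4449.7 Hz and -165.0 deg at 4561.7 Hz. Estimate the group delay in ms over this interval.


Group delay from phase difference:
tau = -d(phi)/d(omega)
d(phi) = -57.91 deg = -1.01072 rad
d(omega) = 2*pi*(4561.7 - 4449.7) = 703.7168 rad/s
tau = -(-1.01072) / 703.7168
    = 1.4363 ms

1.4363 ms


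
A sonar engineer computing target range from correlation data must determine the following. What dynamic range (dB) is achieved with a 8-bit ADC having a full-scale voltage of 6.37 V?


Dynamic range from full-scale to LSB:
V_min = V_max / 2^bits = 6.37 / 2^8
DR = 20 * log10(V_max / V_min)
   = 20 * log10(2^8)
   = 20 * 8 * log10(2)
   = 48.16 dB

48.16 dB


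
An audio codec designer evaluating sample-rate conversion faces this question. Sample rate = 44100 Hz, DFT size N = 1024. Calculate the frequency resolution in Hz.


DFT frequency resolution:
df = fs / N
   = 44100 / 1024
   = 43.0664 Hz

43.0664 Hz


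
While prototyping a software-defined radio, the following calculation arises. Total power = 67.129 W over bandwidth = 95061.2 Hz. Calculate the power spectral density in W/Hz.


Power spectral density:
PSD = P / BW
    = 67.129 / 95061.2
    = 0.00070617 W/Hz

0.00070617 W/Hz


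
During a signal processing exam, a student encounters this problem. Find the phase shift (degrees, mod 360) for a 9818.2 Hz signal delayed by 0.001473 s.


Phase shift from frequency and time delay:
phi = 360 * f * t_delay
    = 360 * 9818.2 * 0.001473
    = 5206.4 degrees
    mod 360 = 166.4 degrees

166.4 degrees


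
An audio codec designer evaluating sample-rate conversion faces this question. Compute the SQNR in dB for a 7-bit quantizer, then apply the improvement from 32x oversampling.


Step 1 — baseline SQNR at Nyquist:
SQNR_base = 6.02*N + 1.76
          = 6.02*7 + 1.76
          = 43.9 dB

Step 2 — oversampling processing gain:
G = 10*log10(OSR) = 10*log10(32) = 15.05 dB

Step 3 — total:
SQNR_total = 43.9 + 15.05 = 58.95 dB

Base SQNR = 43.9 dB; oversampled SQNR = 58.95 dB


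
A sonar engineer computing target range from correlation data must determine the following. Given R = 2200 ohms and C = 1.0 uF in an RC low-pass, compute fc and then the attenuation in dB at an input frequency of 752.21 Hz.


Step 1 — cutoff frequency:
fc = 1 / (2*pi*R*C)
C = 1.0 uF = 1e-06 F
fc = 1 / (2*pi*2200*1e-06)
   = 72.3432 Hz

Step 2 — magnitude at f = 752.21 Hz:
|H(f)| = 1 / sqrt(1 + (f/fc)^2)
f/fc = 752.21 / 72.3432 = 10.397798
|H| = 1 / sqrt(1 + 108.114203) = 0.0957325
|H|_dB = 20*log10(0.0957325) = -20.38 dB

fc = 72.3432 Hz; |H(752.21 Hz)| = -20.38 dB


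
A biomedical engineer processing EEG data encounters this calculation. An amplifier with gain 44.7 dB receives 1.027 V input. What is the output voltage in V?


Output voltage from dB gain:
V_out = V_in * 10^(gain_dB / 20)
      = 1.027 * 10^(44.7 / 20)
      = 1.027 * 171.790839
      = 176.4292 V

176.4292 V


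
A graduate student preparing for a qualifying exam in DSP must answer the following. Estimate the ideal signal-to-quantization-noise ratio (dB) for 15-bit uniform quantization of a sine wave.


Theoretical SNR for a full-scale sinusoid:
SNR = 6.02 * N + 1.76
    = 6.02 * 15 + 1.76
    = 90.3 + 1.76
    = 92.06 dB

92.06 dB


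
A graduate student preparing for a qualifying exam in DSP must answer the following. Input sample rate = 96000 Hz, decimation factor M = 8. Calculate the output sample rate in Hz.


Decimation reduces the sample rate:
fs_out = fs_in / M
       = 96000 / 8
       = 12000.0 Hz

12000.0 Hz


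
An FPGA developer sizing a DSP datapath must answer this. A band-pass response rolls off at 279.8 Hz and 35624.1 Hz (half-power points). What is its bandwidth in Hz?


Bandwidth is the difference of -3dB frequencies:
BW = f_high - f_low
   = 35624.1 - 279.8
   = 35344.3 Hz

35344.3 Hz


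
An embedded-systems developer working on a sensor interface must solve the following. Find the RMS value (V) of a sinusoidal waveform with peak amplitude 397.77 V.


RMS voltage for a sinusoidal waveform:
V_rms = V_peak / sqrt(2)
      = 397.77 / 1.414214
      = 281.266 V

281.266 V


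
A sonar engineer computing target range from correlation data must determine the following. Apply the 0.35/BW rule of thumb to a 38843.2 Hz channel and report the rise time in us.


Rise time from bandwidth relationship:
tr = 0.35 / BW
   = 0.35 / 38843.2
   = 9.010586152e-06 s
   = 9.0106 us

9.0106 us


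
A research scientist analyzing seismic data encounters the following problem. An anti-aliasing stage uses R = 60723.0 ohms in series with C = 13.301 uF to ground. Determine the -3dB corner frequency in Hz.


Cutoff frequency of a first-order RC filter:
fc = 1 / (2 * pi * R * C)
C = 13.301 uF = 1.3301e-05 F
fc = 1 / (2 * pi * 60723.0 * 1.3301e-05)
   = 1 / 5.074781890586
   = 0.197053 Hz

0.197053 Hz


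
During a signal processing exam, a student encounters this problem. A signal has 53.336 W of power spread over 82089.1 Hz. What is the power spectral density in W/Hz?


Power spectral density:
PSD = P / BW
    = 53.336 / 82089.1
    = 0.00064973 W/Hz

0.00064973 W/Hz


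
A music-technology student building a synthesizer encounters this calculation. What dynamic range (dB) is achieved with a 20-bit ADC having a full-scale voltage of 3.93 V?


Dynamic range from full-scale to LSB:
V_min = V_max / 2^bits = 3.93 / 2^20
DR = 20 * log10(V_max / V_min)
   = 20 * log10(2^20)
   = 20 * 20 * log10(2)
   = 120.41 dB

120.41 dB


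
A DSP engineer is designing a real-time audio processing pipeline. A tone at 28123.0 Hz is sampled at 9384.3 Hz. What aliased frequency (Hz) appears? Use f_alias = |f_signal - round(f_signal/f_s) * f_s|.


Compute the nearest integer multiple of fs to the signal:
n = round(28123.0 / 9384.3) = 3
f_alias = |28123.0 - 3 * 9384.3|
        = |28123.0 - 28152.9|
        = 29.9 Hz

29.9


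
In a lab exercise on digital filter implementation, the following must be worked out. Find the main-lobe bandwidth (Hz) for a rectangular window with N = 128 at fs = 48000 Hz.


Main lobe width for a rectangular window:
Width = 2 * fs / N
      = 2 * 48000 / 128
      = 96000 / 128
      = 750.0 Hz

750.0 Hz


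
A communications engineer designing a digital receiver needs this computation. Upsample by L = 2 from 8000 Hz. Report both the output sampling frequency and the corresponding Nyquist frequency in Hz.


Step 1 — output sample rate after interpolation by L:
fs_out = L * fs_in = 2 * 8000 = 16000 Hz

Step 2 — Nyquist frequency of the output stream:
f_Nyq = fs_out / 2 = 16000 / 2 = 8000.0 Hz

fs_out = 16000 Hz; f_Nyquist = 8000.0 Hz


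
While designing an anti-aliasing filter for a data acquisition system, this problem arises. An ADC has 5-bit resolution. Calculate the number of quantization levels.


Number of quantization levels = 2^N
= 2^5
= 32

32


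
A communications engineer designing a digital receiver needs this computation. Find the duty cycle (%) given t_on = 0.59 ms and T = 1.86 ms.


Duty cycle as a percentage:
DC = (t_on / T) * 100
   = (0.59 / 1.86) * 100
   = 0.317204 * 100
   = 31.72 %

31.72 %


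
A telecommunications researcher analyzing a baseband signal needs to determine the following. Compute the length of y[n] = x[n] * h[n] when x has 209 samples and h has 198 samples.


Linear convolution output length:
L = N + M - 1
  = 209 + 198 - 1
  = 406 samples

406


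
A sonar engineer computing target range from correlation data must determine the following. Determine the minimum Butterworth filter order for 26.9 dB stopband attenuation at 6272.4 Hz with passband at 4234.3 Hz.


Butterworth filter order formula:
n = log10(10^(A/10) - 1) / (2 * log10(f_stop/f_pass))
10^(26.9/10) - 1 = 488.7788
f_stop/f_pass = 6272.4 / 4234.3 = 1.4813
n = 7.8789 -> ceil = 8

8


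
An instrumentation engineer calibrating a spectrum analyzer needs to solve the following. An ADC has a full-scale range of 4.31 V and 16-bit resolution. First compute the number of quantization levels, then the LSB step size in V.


Step 1 — number of quantization levels:
L = 2^N = 2^16 = 65536

Step 2 — LSB step size:
delta = Vfs / L
      = 4.31 / 65536
      = 6.577e-05 V

Levels = 65536; step size = 6.577e-05 V


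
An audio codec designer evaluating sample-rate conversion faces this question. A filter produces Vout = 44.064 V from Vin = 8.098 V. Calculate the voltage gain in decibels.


Voltage gain in dB:
G = 20 * log10(Vout / Vin)
  = 20 * log10(44.064 / 8.098)
  = 20 * log10(5.441344)
  = 20 * 0.735706
  = 14.71 dB

14.71 dB


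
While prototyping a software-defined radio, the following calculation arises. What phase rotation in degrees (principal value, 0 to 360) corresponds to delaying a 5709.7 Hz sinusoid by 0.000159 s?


Phase shift from frequency and time delay:
phi = 360 * f * t_delay
    = 360 * 5709.7 * 0.000159
    = 326.82 degrees
    mod 360 = 326.82 degrees

326.82 degrees


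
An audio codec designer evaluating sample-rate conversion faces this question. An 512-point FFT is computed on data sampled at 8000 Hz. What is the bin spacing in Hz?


DFT frequency resolution:
df = fs / N
   = 8000 / 512
   = 15.625 Hz

15.625 Hz


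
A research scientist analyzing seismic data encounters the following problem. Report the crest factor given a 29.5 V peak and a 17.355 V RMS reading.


Crest factor is the ratio of peak to RMS:
CF = V_peak / V_rms
   = 29.5 / 17.355
   = 1.6998

1.6998


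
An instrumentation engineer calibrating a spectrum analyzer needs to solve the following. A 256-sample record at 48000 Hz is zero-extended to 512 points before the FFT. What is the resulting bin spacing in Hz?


Frequency resolution after zero-padding:
N_padded = 256 * 2 = 512
df = fs / N_padded
   = 48000 / 512
   = 93.75 Hz

93.75 Hz


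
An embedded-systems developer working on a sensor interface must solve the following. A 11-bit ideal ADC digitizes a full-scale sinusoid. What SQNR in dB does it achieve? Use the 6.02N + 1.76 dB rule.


Theoretical SNR for a full-scale sinusoid:
SNR = 6.02 * N + 1.76
    = 6.02 * 11 + 1.76
    = 66.22 + 1.76
    = 67.98 dB

67.98 dB


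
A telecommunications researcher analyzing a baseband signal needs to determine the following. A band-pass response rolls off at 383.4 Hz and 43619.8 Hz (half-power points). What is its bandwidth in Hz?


Bandwidth is the difference of -3dB frequencies:
BW = f_high - f_low
   = 43619.8 - 383.4
   = 43236.4 Hz

43236.4 Hz


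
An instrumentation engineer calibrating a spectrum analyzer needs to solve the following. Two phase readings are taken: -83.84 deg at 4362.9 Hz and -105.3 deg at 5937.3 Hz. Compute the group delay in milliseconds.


Group delay from phase difference:
tau = -d(phi)/d(omega)
d(phi) = -21.46 deg = -0.374548 rad
d(omega) = 2*pi*(5937.3 - 4362.9) = 9892.2469 rad/s
tau = -(-0.374548) / 9892.2469
    = 0.0379 ms

0.0379 ms


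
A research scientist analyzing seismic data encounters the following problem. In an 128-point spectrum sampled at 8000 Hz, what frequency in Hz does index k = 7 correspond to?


Frequency of DFT bin k:
f_k = k * fs / N
    = 7 * 8000 / 128
    = 56000 / 128
    = 437.5 Hz

437.5 Hz


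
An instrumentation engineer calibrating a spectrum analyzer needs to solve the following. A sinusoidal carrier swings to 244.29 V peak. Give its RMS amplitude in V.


RMS voltage for a sinusoidal waveform:
V_rms = V_peak / sqrt(2)
      = 244.29 / 1.414214
      = 172.739 V

172.739 V


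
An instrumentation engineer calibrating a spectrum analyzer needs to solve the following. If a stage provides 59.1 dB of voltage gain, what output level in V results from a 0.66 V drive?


Output voltage from dB gain:
V_out = V_in * 10^(gain_dB / 20)
      = 0.66 * 10^(59.1 / 20)
      = 0.66 * 901.571138
      = 595.037 V

595.037 V


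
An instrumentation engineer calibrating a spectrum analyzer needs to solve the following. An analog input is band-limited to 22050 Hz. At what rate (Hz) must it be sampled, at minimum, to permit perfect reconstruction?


The Nyquist rate is twice the maximum frequency component.
fs_min = 2 * fmax
      = 2 * 22050
      = 44100 Hz

44100


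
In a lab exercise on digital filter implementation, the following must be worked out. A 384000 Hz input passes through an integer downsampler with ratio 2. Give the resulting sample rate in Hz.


Decimation reduces the sample rate:
fs_out = fs_in / M
       = 384000 / 2
       = 192000.0 Hz

192000.0 Hz


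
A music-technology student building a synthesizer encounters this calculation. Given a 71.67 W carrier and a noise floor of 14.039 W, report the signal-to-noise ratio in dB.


SNR in decibels:
SNR = 10 * log10(Ps / Pn)
    = 10 * log10(71.67 / 14.039)
    = 10 * log10(5.1051)
    = 10 * 0.708
    = 7.08 dB

7.08 dB


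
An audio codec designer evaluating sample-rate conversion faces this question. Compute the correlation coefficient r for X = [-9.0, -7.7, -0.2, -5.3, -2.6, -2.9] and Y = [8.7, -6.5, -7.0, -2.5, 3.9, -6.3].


Pearson correlation coefficient (population):
r = cov(X,Y) / (std(X) * std(Y))
Mean X = -4.6167, Mean Y = -1.6167
Cov(X,Y) = -8.375278
Std(X) = 3.047084, Std(Y) = 5.949907
r = -0.462

-0.462


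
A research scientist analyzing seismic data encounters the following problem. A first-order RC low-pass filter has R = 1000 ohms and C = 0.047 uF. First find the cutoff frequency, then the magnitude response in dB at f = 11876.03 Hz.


Step 1 — cutoff frequency:
fc = 1 / (2*pi*R*C)
C = 0.047 uF = 4.7e-08 F
fc = 1 / (2*pi*1000*4.7e-08)
   = 3386.275 Hz

Step 2 — magnitude at f = 11876.03 Hz:
|H(f)| = 1 / sqrt(1 + (f/fc)^2)
f/fc = 11876.03 / 3386.275 = 3.507107
|H| = 1 / sqrt(1 + 12.2998) = 0.2742063
|H|_dB = 20*log10(0.2742063) = -11.24 dB

fc = 3386.275 Hz; |H(11876.03 Hz)| = -11.24 dB


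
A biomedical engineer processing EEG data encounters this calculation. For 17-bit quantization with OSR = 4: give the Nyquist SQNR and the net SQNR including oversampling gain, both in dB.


Step 1 — baseline SQNR at Nyquist:
SQNR_base = 6.02*N + 1.76
          = 6.02*17 + 1.76
          = 104.1 dB

Step 2 — oversampling processing gain:
G = 10*log10(OSR) = 10*log10(4) = 6.02 dB

Step 3 — total:
SQNR_total = 104.1 + 6.02 = 110.12 dB

Base SQNR = 104.1 dB; oversampled SQNR = 110.12 dB


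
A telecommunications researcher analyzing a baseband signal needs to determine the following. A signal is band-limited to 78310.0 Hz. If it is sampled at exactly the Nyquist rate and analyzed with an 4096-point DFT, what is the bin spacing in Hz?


Step 1 — Nyquist sampling rate:
fs = 2 * fmax = 2 * 78310.0 = 156620.0 Hz

Step 2 — DFT bin spacing:
df = fs / N = 156620.0 / 4096 = 38.2373 Hz

38.2373 Hz


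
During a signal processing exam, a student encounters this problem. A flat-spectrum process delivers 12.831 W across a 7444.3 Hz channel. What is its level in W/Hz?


Power spectral density:
PSD = P / BW
    = 12.831 / 7444.3
    = 0.0017236 W/Hz

0.0017236 W/Hz


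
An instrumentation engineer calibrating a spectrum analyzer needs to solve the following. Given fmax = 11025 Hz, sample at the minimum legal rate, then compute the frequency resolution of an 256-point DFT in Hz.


Step 1 — Nyquist sampling rate:
fs = 2 * fmax = 2 * 11025 = 22050 Hz

Step 2 — DFT bin spacing:
df = fs / N = 22050 / 256 = 86.1328 Hz

86.1328 Hz


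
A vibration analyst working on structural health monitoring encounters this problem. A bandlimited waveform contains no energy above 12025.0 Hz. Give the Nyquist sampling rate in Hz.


The Nyquist rate is twice the maximum frequency component.
fs_min = 2 * fmax
      = 2 * 12025.0
      = 24050.0 Hz

24050.0


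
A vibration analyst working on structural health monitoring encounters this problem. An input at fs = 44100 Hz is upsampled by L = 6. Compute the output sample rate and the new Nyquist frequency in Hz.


Step 1 — output sample rate after interpolation by L:
fs_out = L * fs_in = 6 * 44100 = 264600 Hz

Step 2 — Nyquist frequency of the output stream:
f_Nyq = fs_out / 2 = 264600 / 2 = 132300.0 Hz

fs_out = 264600 Hz; f_Nyquist = 132300.0 Hz


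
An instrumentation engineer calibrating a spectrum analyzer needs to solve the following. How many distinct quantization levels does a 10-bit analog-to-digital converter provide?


Number of quantization levels = 2^N
= 2^10
= 1024

1024


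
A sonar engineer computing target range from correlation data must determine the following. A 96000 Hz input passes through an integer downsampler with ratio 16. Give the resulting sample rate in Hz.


Decimation reduces the sample rate:
fs_out = fs_in / M
       = 96000 / 16
       = 6000.0 Hz

6000.0 Hz


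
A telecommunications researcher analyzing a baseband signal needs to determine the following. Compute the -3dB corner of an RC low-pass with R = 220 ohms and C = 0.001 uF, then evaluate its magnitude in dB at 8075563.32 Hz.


Step 1 — cutoff frequency:
fc = 1 / (2*pi*R*C)
C = 0.001 uF = 1e-09 F
fc = 1 / (2*pi*220*1e-09)
   = 723431.56 Hz

Step 2 — magnitude at f = 8075563.32 Hz:
|H(f)| = 1 / sqrt(1 + (f/fc)^2)
f/fc = 8075563.32 / 723431.56 = 11.162857
|H| = 1 / sqrt(1 + 124.609376) = 0.0892255
|H|_dB = 20*log10(0.0892255) = -20.99 dB

fc = 723431.56 Hz; |H(8075563.32 Hz)| = -20.99 dB


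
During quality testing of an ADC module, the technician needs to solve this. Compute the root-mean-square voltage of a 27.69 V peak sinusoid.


RMS voltage for a sinusoidal waveform:
V_rms = V_peak / sqrt(2)
      = 27.69 / 1.414214
      = 19.58 V

19.58 V


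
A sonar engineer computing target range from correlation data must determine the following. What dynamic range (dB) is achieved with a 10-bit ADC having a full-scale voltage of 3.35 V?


Dynamic range from full-scale to LSB:
V_min = V_max / 2^bits = 3.35 / 2^10
DR = 20 * log10(V_max / V_min)
   = 20 * log10(2^10)
   = 20 * 10 * log10(2)
   = 60.21 dB

60.21 dB


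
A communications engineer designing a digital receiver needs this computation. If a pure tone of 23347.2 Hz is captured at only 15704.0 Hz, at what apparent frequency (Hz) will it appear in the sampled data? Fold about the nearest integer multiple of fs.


Compute the nearest integer multiple of fs to the signal:
n = round(23347.2 / 15704.0) = 1
f_alias = |23347.2 - 1 * 15704.0|
        = |23347.2 - 15704.0|
        = 7643.2 Hz

7643.2


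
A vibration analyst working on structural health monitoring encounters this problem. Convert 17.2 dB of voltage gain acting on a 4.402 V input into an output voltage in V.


Output voltage from dB gain:
V_out = V_in * 10^(gain_dB / 20)
      = 4.402 * 10^(17.2 / 20)
      = 4.402 * 7.24436
      = 31.8897 V

31.8897 V


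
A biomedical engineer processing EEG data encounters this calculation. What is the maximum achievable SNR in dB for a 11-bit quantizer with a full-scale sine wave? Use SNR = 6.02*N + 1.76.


Theoretical SNR for a full-scale sinusoid:
SNR = 6.02 * N + 1.76
    = 6.02 * 11 + 1.76
    = 66.22 + 1.76
    = 67.98 dB

67.98 dB


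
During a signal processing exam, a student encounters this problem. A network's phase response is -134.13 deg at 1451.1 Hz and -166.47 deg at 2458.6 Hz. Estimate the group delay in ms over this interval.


Group delay from phase difference:
tau = -d(phi)/d(omega)
d(phi) = -32.34 deg = -0.564439 rad
d(omega) = 2*pi*(2458.6 - 1451.1) = 6330.3092 rad/s
tau = -(-0.564439) / 6330.3092
    = 0.0892 ms

0.0892 ms


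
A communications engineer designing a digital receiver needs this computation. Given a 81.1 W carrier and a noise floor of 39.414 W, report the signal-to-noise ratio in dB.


SNR in decibels:
SNR = 10 * log10(Ps / Pn)
    = 10 * log10(81.1 / 39.414)
    = 10 * log10(2.0576)
    = 10 * 0.3134
    = 3.13 dB

3.13 dB


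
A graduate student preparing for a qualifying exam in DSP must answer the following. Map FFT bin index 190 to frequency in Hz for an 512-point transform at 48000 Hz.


Frequency of DFT bin k:
f_k = k * fs / N
    = 190 * 48000 / 512
    = 9120000 / 512
    = 17812.5 Hz

17812.5 Hz


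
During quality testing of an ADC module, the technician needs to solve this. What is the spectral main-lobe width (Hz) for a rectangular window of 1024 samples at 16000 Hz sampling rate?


Main lobe width for a rectangular window:
Width = 2 * fs / N
      = 2 * 16000 / 1024
      = 32000 / 1024
      = 31.25 Hz

31.25 Hz


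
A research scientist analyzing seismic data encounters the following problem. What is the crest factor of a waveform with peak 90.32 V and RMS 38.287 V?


Crest factor is the ratio of peak to RMS:
CF = V_peak / V_rms
   = 90.32 / 38.287
   = 2.359

2.359


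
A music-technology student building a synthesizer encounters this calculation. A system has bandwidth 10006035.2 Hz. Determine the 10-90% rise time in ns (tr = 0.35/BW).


Rise time from bandwidth relationship:
tr = 0.35 / BW
   = 0.35 / 10006035.2
   = 3.497888954e-08 s
   = 34.9789 ns

34.9789 ns


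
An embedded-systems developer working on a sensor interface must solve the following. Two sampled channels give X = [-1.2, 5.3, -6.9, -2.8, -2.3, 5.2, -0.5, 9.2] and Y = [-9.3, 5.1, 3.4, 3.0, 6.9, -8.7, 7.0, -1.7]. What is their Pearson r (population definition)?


Pearson correlation coefficient (population):
r = cov(X,Y) / (std(X) * std(Y))
Mean X = 0.75, Mean Y = 0.7125
Cov(X,Y) = -9.774375
Std(X) = 4.971167, Std(Y) = 6.166327
r = -0.3189

-0.3189


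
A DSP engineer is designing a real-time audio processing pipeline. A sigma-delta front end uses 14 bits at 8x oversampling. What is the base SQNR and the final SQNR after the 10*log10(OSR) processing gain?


Step 1 — baseline SQNR at Nyquist:
SQNR_base = 6.02*N + 1.76
          = 6.02*14 + 1.76
          = 86.04 dB

Step 2 — oversampling processing gain:
G = 10*log10(OSR) = 10*log10(8) = 9.03 dB

Step 3 — total:
SQNR_total = 86.04 + 9.03 = 95.07 dB

Base SQNR = 86.04 dB; oversampled SQNR = 95.07 dB


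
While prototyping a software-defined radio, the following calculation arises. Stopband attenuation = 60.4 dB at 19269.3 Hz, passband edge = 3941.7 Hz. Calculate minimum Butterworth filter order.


Butterworth filter order formula:
n = log10(10^(A/10) - 1) / (2 * log10(f_stop/f_pass))
10^(60.4/10) - 1 = 1096477.1961
f_stop/f_pass = 19269.3 / 3941.7 = 4.8886
n = 4.382 -> ceil = 5

5


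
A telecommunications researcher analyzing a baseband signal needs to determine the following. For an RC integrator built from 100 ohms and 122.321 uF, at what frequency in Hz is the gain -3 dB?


Cutoff frequency of a first-order RC filter:
fc = 1 / (2 * pi * R * C)
C = 122.321 uF = 0.000122321 F
fc = 1 / (2 * pi * 100 * 0.000122321)
   = 1 / 0.076856550995951
   = 13.011253 Hz

13.011253 Hz


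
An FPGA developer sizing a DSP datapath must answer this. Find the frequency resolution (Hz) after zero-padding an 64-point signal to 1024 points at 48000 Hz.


Frequency resolution after zero-padding:
N_padded = 64 * 16 = 1024
df = fs / N_padded
   = 48000 / 1024
   = 46.875 Hz

46.875 Hz


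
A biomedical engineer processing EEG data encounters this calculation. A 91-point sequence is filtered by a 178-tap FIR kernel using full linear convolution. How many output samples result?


Linear convolution output length:
L = N + M - 1
  = 91 + 178 - 1
  = 268 samples

268


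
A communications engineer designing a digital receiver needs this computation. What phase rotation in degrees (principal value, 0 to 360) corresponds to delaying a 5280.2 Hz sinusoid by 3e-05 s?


Phase shift from frequency and time delay:
phi = 360 * f * t_delay
    = 360 * 5280.2 * 3e-05
    = 57.03 degrees
    mod 360 = 57.03 degrees

57.03 degrees


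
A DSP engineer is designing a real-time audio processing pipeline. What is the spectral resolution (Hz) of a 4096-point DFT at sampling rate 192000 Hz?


DFT frequency resolution:
df = fs / N
   = 192000 / 4096
   = 46.875 Hz

46.875 Hz


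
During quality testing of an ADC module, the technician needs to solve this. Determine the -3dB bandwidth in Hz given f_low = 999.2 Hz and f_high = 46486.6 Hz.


Bandwidth is the difference of -3dB frequencies:
BW = f_high - f_low
   = 46486.6 - 999.2
   = 45487.4 Hz

45487.4 Hz


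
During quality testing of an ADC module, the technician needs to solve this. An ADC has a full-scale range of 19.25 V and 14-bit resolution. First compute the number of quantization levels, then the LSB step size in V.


Step 1 — number of quantization levels:
L = 2^N = 2^14 = 16384

Step 2 — LSB step size:
delta = Vfs / L
      = 19.25 / 16384
      = 0.00117493 V

Levels = 16384; step size = 0.00117493 V


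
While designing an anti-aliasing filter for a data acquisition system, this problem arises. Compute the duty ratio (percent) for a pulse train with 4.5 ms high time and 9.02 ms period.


Duty cycle as a percentage:
DC = (t_on / T) * 100
   = (4.5 / 9.02) * 100
   = 0.498891 * 100
   = 49.89 %

49.89 %


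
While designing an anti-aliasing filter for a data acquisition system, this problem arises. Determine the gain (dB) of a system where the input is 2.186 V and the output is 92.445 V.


Voltage gain in dB:
G = 20 * log10(Vout / Vin)
  = 20 * log10(92.445 / 2.186)
  = 20 * log10(42.28957)
  = 20 * 1.626233
  = 32.52 dB

32.52 dB


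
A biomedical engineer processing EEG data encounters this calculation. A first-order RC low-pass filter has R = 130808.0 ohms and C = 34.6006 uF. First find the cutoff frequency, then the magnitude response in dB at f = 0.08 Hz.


Step 1 — cutoff frequency:
fc = 1 / (2*pi*R*C)
C = 34.6006 uF = 3.46006e-05 F
fc = 1 / (2*pi*130808.0*3.46006e-05)
   = 0.0351643 Hz

Step 2 — magnitude at f = 0.08 Hz:
|H(f)| = 1 / sqrt(1 + (f/fc)^2)
f/fc = 0.08 / 0.0351643 = 2.275035
|H| = 1 / sqrt(1 + 5.175784) = 0.4023963
|H|_dB = 20*log10(0.4023963) = -7.91 dB

fc = 0.0351643 Hz; |H(0.08 Hz)| = -7.91 dB
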